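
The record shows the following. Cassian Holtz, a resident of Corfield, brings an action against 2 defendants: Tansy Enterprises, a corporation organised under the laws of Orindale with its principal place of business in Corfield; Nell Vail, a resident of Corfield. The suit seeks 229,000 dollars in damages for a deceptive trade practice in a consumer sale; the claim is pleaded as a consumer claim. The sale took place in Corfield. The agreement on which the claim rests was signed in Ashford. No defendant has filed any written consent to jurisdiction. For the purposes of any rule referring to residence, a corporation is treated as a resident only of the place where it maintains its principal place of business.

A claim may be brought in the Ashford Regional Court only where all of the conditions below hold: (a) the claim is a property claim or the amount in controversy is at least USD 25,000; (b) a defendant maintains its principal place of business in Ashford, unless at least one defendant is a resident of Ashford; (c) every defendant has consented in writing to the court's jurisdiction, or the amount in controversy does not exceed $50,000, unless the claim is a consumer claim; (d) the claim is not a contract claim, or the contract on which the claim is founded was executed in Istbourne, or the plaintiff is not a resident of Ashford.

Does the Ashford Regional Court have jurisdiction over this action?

No

The Ashford Regional Court:
  (a) The amount in controversy is $229,000, which meets the $25,000 floor, so this disjunct is met. Condition met.
  (b) The corporate defendant(s) have their principal place of business in Corfield, not Ashford. Nor does the 'unless' clause help: no defendant resides in Ashford (they reside in Corfield, Corfield). Not met.
  (c) No such written consent has been filed; the amount in controversy is USD 229,000, above the 50,000 dollars ceiling — every alternative fails. But the claim is a consumer claim, and the 'unless' clause therefore excuses the requirement. Met.
  (d) The claim is a consumer claim, not a contract claim, so one alternative holds. Satisfied.
  → At least one condition fails; no jurisdiction.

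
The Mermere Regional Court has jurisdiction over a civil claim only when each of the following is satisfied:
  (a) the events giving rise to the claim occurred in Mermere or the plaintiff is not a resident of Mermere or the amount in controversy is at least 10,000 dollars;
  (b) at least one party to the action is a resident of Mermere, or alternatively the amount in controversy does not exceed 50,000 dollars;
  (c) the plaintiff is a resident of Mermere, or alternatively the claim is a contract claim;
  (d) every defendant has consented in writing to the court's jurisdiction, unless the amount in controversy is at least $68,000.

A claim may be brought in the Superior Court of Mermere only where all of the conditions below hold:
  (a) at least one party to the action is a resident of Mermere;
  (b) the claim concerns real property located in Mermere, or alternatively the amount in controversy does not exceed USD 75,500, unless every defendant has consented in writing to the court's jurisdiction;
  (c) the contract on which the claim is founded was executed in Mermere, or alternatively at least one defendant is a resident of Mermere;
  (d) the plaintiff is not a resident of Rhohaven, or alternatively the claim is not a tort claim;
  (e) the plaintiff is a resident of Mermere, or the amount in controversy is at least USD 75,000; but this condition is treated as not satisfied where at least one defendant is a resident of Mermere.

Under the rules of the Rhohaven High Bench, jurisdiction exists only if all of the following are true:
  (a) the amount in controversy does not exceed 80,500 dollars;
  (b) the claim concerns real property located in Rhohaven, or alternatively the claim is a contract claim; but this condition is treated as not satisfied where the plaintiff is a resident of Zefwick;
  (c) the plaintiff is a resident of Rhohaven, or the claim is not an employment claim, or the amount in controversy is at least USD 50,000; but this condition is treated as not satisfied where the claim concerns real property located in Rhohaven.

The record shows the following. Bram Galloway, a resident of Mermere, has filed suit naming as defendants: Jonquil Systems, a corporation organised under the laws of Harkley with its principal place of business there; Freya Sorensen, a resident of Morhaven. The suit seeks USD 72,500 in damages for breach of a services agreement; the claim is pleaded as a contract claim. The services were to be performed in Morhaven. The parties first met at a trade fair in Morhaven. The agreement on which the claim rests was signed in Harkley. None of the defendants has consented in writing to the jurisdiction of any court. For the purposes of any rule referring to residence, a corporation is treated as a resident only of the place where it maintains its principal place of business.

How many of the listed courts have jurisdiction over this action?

2

The Mermere Regional Court:
  (a) The amount in controversy is USD 72,500, which meets the $10,000 floor, which satisfies one of the alternatives. Condition met.
  (b) Bram Galloway resides in Mermere, which satisfies one of the alternatives. Met.
  (c) The plaintiff resides in Mermere, so one alternative holds. Satisfied.
  (d) No such written consent has been filed. However, the amount in controversy is $72,500, which meets the $68,000 floor, so the 'unless' proviso supplies this condition. Satisfied.
  → Jurisdiction lies.
The Superior Court of Mermere:
  (a) Bram Galloway resides in Mermere. Met.
  (b) The amount in controversy is $72,500, within the USD 75,500 ceiling — that alternative is enough. Condition met.
  (c) The contract was executed in Harkley, not Mermere; no defendant resides in Mermere (they reside in Harkley, Morhaven) — none of the alternatives is met. Fails.
  (d) The plaintiff resides in Mermere, which is not Rhohaven, so one alternative holds. Met.
  (e) The plaintiff resides in Mermere, which satisfies one of the alternatives. And the carve-out is inapplicable — no defendant resides in Mermere (they reside in Harkley, Morhaven). Condition met.
  → Not every requirement is met — no jurisdiction.
The Rhohaven High Bench:
  (a) The amount in controversy is 72,500 dollars, within the 80,500 dollars ceiling. Met.
  (b) The claim is a contract claim, so this disjunct is met. The carve-out does not apply: the plaintiff resides in Mermere, not Zefwick. Condition met.
  (c) The claim is a contract claim, not an employment claim, so this disjunct is met. And the carve-out is inapplicable — the claim does not concern real property. Satisfied.
  → Every requirement is satisfied — jurisdiction.
Courts with jurisdiction: the Mermere Regional Court, the Rhohaven High Bench — 2 in total.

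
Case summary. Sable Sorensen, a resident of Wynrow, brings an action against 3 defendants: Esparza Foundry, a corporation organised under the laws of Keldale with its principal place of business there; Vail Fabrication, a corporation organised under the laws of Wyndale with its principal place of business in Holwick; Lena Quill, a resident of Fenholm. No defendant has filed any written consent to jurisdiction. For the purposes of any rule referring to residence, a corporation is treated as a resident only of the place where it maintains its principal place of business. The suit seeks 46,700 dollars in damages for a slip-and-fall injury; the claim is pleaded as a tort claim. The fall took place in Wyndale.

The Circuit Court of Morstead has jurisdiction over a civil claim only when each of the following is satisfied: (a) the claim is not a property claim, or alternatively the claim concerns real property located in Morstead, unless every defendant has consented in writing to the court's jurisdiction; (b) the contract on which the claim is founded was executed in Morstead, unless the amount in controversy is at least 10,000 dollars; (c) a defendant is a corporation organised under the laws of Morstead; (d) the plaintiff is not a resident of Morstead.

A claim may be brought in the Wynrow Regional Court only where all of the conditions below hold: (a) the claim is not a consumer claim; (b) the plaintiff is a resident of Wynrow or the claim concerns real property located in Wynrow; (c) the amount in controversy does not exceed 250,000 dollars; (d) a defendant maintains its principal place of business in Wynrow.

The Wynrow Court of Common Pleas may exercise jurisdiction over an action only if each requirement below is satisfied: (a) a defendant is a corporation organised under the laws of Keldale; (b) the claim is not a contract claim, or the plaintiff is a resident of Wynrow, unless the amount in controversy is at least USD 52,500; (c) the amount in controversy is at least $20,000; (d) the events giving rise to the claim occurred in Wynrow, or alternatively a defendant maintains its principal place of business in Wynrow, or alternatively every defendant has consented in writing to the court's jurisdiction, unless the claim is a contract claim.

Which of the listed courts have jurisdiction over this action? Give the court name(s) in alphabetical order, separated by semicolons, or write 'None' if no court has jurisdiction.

None

The Circuit Court of Morstead:
  (a) The claim is a tort claim, not a property claim — that alternative is enough. Satisfied.
  (b) No contract (and hence no place of execution) is alleged. The proviso rescues it, though: the amount in controversy is 46,700 dollars, which meets the $10,000 floor. Met.
  (c) The corporate defendant(s) are organised in Keldale, Wyndale, not Morstead. Condition not met.
  (d) The plaintiff resides in Wynrow, which is not Morstead. Condition met.
  → The court lacks jurisdiction.
The Wynrow Regional Court:
  (a) The claim is a tort claim, not a consumer claim. Condition met.
  (b) The plaintiff resides in Wynrow, so one alternative holds. Met.
  (c) The amount in controversy is 46,700 dollars, within the 250,000 dollars ceiling. Satisfied.
  (d) The corporate defendant(s) have their principal place of business in Holwick, Keldale, not Wynrow. Fails.
  → No jurisdiction.
The Wynrow Court of Common Pleas:
  (a) Esparza Foundry is organised under the laws of Keldale. Satisfied.
  (b) The claim is a tort claim, not a contract claim, so this disjunct is met. Condition met.
  (c) The amount in controversy is 46,700 dollars, which meets the $20,000 floor. Met.
  (d) The operative events occurred in Wyndale, not Wynrow; the corporate defendant(s) have their principal place of business in Holwick, Keldale, not Wynrow; no such written consent has been filed — no alternative holds. And the claim is a tort claim, not a contract claim, so the proviso does not save it. Not satisfied.
  → No jurisdiction.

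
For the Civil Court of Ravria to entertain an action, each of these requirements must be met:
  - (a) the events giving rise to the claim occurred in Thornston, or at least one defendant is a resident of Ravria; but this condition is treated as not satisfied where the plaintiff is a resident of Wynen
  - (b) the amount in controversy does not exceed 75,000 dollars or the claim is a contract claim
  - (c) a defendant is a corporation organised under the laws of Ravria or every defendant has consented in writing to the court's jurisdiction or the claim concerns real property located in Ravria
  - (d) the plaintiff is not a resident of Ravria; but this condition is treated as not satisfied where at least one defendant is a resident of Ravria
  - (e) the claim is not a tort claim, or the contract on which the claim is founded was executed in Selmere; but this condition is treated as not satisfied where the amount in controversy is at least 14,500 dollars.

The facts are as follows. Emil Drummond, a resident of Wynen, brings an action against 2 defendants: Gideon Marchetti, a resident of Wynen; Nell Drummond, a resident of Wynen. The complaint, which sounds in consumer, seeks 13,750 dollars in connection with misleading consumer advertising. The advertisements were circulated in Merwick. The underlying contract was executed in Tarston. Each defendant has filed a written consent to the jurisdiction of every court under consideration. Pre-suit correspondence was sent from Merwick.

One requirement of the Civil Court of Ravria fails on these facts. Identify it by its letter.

The Civil Court of Ravria:
  (a) The operative events occurred in Merwick, not Thornston; no defendant resides in Ravria (they reside in Wynen, Wynen) — no alternative holds. Not satisfied.
  (b) The amount in controversy is 13,750 dollars, within the $75,000 ceiling, so this disjunct is met. Condition met.
  (c) Every defendant has filed written consent, so this disjunct is met. Satisfied.
  (d) The plaintiff resides in Wynen, which is not Ravria. And the carve-out is inapplicable — no defendant resides in Ravria (they reside in Wynen, Wynen). Satisfied.
  (e) The claim is a consumer claim, not a tort claim, so one alternative holds. And the carve-out is inapplicable — the amount in controversy is $13,750, below the USD 14,500 floor. Met.
Only condition (a) fails.

(a)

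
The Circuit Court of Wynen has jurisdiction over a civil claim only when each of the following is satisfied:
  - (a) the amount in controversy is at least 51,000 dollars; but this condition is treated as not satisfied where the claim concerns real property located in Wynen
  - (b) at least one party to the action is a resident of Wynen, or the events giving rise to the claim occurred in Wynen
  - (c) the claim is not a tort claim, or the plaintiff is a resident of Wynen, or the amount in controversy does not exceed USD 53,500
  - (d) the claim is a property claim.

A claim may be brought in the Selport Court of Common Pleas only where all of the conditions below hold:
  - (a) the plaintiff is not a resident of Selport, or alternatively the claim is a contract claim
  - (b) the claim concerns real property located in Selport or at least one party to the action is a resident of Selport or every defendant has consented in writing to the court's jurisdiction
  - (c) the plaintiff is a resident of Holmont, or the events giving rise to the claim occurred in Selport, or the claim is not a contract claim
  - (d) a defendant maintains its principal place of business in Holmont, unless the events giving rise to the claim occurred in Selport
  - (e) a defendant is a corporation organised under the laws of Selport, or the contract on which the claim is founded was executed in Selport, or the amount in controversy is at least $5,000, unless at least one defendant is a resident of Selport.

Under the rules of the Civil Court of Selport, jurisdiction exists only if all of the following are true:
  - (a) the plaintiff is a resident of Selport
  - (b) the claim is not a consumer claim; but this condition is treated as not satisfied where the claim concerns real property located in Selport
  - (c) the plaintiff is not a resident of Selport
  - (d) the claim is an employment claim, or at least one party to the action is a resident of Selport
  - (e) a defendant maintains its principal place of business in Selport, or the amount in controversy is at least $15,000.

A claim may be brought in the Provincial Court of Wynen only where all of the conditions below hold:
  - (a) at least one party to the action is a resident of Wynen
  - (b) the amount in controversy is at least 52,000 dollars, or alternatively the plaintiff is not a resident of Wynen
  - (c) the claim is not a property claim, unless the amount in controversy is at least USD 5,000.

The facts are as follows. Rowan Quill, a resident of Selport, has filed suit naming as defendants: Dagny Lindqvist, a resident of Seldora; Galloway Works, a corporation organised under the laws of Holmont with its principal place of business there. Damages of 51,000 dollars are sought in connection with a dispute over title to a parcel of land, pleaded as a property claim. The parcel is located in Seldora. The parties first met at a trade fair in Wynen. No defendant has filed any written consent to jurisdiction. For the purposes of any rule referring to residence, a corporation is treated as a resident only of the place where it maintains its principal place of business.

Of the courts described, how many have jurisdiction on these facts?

The Circuit Court of Wynen:
  (a) The amount in controversy is USD 51,000, which meets the USD 51,000 floor. And the carve-out is inapplicable — the property lies in Seldora, not Wynen. Condition met.
  (b) No party resides in Wynen; the operative events occurred in Seldora, not Wynen — every alternative fails. Condition not met.
  (c) The claim is a property claim, not a tort claim, which satisfies one of the alternatives. Satisfied.
  (d) The claim is a property claim. Satisfied.
  → Not every requirement is met — no jurisdiction.
The Selport Court of Common Pleas:
  (a) The plaintiff resides in Selport; the claim is a property claim, not a contract claim — every alternative fails. Not satisfied.
  (b) Rowan Quill resides in Selport, so this disjunct is met. Satisfied.
  (c) The claim is a property claim, not a contract claim, so this disjunct is met. Met.
  (d) Galloway Works has its principal place of business in Holmont. Satisfied.
  (e) The amount in controversy is USD 51,000, which meets the $5,000 floor, which satisfies one of the alternatives. Met.
  → At least one condition fails; no jurisdiction.
The Civil Court of Selport:
  (a) The plaintiff resides in Selport. Met.
  (b) The claim is a property claim, not a consumer claim. And the carve-out is inapplicable — the property lies in Seldora, not Selport. Satisfied.
  (c) The plaintiff resides in Selport. Not satisfied.
  (d) Rowan Quill resides in Selport — that alternative is enough. Met.
  (e) The amount in controversy is 51,000 dollars, which meets the $15,000 floor, which satisfies one of the alternatives. Condition met.
  → Not every requirement is met — no jurisdiction.
The Provincial Court of Wynen:
  (a) No party resides in Wynen. Not met.
  (b) The plaintiff resides in Selport, which is not Wynen — that alternative is enough. Condition met.
  (c) The claim is a property claim. However, the amount in controversy is 51,000 dollars, which meets the 5,000 dollars floor, so the 'unless' proviso supplies this condition. Met.
  → Not every requirement is met — no jurisdiction.
No court satisfies all of its conditions.

0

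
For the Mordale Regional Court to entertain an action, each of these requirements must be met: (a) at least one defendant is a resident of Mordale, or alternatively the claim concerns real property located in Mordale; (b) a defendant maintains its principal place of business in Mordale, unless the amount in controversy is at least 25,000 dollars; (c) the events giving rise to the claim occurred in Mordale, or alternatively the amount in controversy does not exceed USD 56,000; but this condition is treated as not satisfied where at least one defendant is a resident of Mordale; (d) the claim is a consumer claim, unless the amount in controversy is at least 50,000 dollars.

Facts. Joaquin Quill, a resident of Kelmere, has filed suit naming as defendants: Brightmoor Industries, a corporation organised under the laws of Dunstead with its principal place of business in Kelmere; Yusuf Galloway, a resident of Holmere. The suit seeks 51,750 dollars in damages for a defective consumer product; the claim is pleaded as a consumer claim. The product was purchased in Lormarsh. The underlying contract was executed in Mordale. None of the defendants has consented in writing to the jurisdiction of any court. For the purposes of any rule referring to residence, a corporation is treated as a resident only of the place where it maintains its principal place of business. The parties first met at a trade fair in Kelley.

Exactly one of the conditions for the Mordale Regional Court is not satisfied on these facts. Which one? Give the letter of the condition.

The Mordale Regional Court:
  (a) No defendant resides in Mordale (they reside in Kelmere, Holmere); the claim does not concern real property — every alternative fails. Condition not met.
  (b) The corporate defendant(s) have their principal place of business in Kelmere, not Mordale. But the amount in controversy is $51,750, which meets the $25,000 floor, and the 'unless' clause therefore excuses the requirement. Condition met.
  (c) The amount in controversy is 51,750 dollars, within the $56,000 ceiling, so this disjunct is met. And the carve-out is inapplicable — no defendant resides in Mordale (they reside in Kelmere, Holmere). Condition met.
  (d) The claim is a consumer claim. Met.
Only condition (a) fails.

(a)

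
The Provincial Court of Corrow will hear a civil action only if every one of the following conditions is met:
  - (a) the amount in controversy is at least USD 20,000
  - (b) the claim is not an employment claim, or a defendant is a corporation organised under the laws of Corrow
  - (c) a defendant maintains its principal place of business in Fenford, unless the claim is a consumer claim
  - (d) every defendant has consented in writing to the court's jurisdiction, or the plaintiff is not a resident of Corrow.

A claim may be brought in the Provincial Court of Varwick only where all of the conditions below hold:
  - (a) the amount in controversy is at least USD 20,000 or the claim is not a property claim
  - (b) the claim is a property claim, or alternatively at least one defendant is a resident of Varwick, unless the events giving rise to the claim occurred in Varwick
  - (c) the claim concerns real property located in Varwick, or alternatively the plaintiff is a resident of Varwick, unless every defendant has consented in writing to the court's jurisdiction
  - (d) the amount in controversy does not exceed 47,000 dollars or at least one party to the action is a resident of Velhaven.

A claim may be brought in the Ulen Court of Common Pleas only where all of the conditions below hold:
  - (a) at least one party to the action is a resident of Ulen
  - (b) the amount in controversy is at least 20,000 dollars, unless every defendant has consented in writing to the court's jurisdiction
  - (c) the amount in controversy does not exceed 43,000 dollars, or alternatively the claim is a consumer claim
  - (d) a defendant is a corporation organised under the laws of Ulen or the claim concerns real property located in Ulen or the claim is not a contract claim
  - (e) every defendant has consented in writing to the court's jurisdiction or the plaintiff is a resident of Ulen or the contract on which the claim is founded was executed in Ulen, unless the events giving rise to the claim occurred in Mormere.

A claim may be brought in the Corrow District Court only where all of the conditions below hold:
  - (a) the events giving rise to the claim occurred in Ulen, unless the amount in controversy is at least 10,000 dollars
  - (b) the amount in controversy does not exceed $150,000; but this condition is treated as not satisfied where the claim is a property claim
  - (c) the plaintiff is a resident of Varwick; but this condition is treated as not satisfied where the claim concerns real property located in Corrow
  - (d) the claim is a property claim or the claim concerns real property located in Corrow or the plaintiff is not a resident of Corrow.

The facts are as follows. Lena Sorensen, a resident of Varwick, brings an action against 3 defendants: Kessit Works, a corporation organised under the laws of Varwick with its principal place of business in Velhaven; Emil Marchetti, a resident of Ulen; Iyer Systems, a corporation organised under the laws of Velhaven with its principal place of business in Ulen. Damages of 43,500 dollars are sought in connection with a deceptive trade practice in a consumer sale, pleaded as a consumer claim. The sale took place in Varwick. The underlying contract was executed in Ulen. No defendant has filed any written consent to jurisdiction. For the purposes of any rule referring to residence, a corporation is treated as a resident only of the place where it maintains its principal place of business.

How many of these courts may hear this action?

The Provincial Court of Corrow:
  (a) The amount in controversy is USD 43,500, which meets the USD 20,000 floor. Satisfied.
  (b) The claim is a consumer claim, not an employment claim, which satisfies one of the alternatives. Met.
  (c) The corporate defendant(s) have their principal place of business in Ulen, Velhaven, not Fenford. However, the claim is a consumer claim, so the 'unless' proviso supplies this condition. Condition met.
  (d) The plaintiff resides in Varwick, which is not Corrow — that alternative is enough. Satisfied.
  → Jurisdiction lies.
The Provincial Court of Varwick:
  (a) The amount in controversy is 43,500 dollars, which meets the $20,000 floor, so this disjunct is met. Satisfied.
  (b) The claim is a consumer claim, not a property claim; no defendant resides in Varwick (they reside in Velhaven, Ulen, Ulen) — every alternative fails. But the operative events occurred in Varwick, and the 'unless' clause therefore excuses the requirement. Condition met.
  (c) The plaintiff resides in Varwick, so this disjunct is met. Satisfied.
  (d) The amount in controversy is 43,500 dollars, within the $47,000 ceiling, so one alternative holds. Condition met.
  → All conditions met; jurisdiction exists.
The Ulen Court of Common Pleas:
  (a) Emil Marchetti resides in Ulen. Met.
  (b) The amount in controversy is 43,500 dollars, which meets the USD 20,000 floor. Met.
  (c) The claim is a consumer claim — that alternative is enough. Met.
  (d) The claim is a consumer claim, not a contract claim — that alternative is enough. Satisfied.
  (e) The contract was executed in Ulen — that alternative is enough. Met.
  → Jurisdiction lies.
The Corrow District Court:
  (a) The operative events occurred in Varwick, not Ulen. The proviso rescues it, though: the amount in controversy is $43,500, which meets the $10,000 floor. Satisfied.
  (b) The amount in controversy is 43,500 dollars, within the 150,000 dollars ceiling. The exception is not triggered, since the claim is a consumer claim, not a property claim. Satisfied.
  (c) The plaintiff resides in Varwick. The carve-out does not apply: the claim does not concern real property. Satisfied.
  (d) The plaintiff resides in Varwick, which is not Corrow, so one alternative holds. Satisfied.
  → Every requirement is satisfied — jurisdiction.
Courts with jurisdiction: the Provincial Court of Corrow, the Provincial Court of Varwick, the Ulen Court of Common Pleas, the Corrow District Court — 4 in total.

4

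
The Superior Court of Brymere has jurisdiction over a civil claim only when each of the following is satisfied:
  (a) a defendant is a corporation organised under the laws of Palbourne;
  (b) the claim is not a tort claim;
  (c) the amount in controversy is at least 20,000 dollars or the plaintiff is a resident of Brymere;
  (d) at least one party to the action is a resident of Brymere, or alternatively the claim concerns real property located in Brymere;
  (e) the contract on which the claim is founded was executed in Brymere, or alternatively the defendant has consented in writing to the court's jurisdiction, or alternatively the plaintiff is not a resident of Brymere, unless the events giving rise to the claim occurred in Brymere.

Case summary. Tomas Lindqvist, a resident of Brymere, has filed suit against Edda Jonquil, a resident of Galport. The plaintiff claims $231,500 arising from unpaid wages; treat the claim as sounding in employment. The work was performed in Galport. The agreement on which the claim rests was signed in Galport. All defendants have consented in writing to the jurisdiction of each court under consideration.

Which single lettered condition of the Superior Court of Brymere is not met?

(a)

The Superior Court of Brymere:
  (a) No defendant is a corporation. Condition not met.
  (b) The claim is an employment claim, not a tort claim. Met.
  (c) The amount in controversy is $231,500, which meets the USD 20,000 floor, so this disjunct is met. Met.
  (d) Tomas Lindqvist resides in Brymere, so this disjunct is met. Satisfied.
  (e) Every defendant has filed written consent, which satisfies one of the alternatives. Satisfied.
Only condition (a) fails.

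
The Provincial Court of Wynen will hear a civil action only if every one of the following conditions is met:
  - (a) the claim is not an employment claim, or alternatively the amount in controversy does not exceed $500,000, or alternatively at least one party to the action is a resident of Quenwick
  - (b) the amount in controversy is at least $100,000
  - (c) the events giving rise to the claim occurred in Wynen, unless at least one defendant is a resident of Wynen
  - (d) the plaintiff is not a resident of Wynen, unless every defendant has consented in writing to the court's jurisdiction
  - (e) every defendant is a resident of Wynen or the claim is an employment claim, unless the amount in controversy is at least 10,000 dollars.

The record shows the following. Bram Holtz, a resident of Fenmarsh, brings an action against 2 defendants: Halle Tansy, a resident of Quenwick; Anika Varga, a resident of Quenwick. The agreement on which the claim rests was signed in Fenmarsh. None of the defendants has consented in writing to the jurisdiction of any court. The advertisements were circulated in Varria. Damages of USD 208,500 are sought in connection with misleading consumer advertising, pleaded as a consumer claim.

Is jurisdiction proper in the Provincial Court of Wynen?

The Provincial Court of Wynen:
  (a) The claim is a consumer claim, not an employment claim — that alternative is enough. Condition met.
  (b) The amount in controversy is 208,500 dollars, which meets the $100,000 floor. Met.
  (c) The operative events occurred in Varria, not Wynen. Nor does the 'unless' clause help: no defendant resides in Wynen (they reside in Quenwick, Quenwick). Not satisfied.
  (d) The plaintiff resides in Fenmarsh, which is not Wynen. Satisfied.
  (e) The defendants reside as follows — Halle Tansy in Quenwick, Anika Varga in Quenwick — not all in Wynen; the claim is a consumer claim, not an employment claim — none of the alternatives is met. The proviso rescues it, though: the amount in controversy is $208,500, which meets the $10,000 floor. Satisfied.
  → Not every requirement is met — no jurisdiction.

No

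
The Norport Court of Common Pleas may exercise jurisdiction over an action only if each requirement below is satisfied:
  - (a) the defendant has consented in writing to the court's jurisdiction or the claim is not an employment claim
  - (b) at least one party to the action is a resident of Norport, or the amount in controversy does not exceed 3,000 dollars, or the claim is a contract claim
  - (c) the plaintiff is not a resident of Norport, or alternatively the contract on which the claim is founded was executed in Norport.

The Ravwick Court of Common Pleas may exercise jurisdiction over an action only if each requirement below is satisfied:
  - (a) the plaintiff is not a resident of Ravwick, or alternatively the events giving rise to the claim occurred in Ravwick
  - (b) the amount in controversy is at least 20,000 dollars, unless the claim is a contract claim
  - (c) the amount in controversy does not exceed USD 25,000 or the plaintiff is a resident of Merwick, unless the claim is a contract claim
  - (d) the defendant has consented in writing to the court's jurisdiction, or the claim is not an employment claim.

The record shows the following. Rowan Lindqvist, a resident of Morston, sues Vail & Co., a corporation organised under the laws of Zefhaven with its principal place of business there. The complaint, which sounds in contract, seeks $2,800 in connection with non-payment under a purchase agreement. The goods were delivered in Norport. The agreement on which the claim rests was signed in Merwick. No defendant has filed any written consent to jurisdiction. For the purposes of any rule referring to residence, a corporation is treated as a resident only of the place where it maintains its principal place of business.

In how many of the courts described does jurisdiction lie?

2

The Norport Court of Common Pleas:
  (a) The claim is a contract claim, not an employment claim — that alternative is enough. Condition met.
  (b) The amount in controversy is USD 2,800, within the $3,000 ceiling, so one alternative holds. Satisfied.
  (c) The plaintiff resides in Morston, which is not Norport — that alternative is enough. Condition met.
  → Jurisdiction lies.
The Ravwick Court of Common Pleas:
  (a) The plaintiff resides in Morston, which is not Ravwick, so one alternative holds. Condition met.
  (b) The amount in controversy is 2,800 dollars, below the 20,000 dollars floor. The proviso rescues it, though: the claim is a contract claim. Condition met.
  (c) The amount in controversy is $2,800, within the 25,000 dollars ceiling, so this disjunct is met. Satisfied.
  (d) The claim is a contract claim, not an employment claim — that alternative is enough. Met.
  → Every requirement is satisfied — jurisdiction.
Courts with jurisdiction: the Norport Court of Common Pleas, the Ravwick Court of Common Pleas — 2 in total.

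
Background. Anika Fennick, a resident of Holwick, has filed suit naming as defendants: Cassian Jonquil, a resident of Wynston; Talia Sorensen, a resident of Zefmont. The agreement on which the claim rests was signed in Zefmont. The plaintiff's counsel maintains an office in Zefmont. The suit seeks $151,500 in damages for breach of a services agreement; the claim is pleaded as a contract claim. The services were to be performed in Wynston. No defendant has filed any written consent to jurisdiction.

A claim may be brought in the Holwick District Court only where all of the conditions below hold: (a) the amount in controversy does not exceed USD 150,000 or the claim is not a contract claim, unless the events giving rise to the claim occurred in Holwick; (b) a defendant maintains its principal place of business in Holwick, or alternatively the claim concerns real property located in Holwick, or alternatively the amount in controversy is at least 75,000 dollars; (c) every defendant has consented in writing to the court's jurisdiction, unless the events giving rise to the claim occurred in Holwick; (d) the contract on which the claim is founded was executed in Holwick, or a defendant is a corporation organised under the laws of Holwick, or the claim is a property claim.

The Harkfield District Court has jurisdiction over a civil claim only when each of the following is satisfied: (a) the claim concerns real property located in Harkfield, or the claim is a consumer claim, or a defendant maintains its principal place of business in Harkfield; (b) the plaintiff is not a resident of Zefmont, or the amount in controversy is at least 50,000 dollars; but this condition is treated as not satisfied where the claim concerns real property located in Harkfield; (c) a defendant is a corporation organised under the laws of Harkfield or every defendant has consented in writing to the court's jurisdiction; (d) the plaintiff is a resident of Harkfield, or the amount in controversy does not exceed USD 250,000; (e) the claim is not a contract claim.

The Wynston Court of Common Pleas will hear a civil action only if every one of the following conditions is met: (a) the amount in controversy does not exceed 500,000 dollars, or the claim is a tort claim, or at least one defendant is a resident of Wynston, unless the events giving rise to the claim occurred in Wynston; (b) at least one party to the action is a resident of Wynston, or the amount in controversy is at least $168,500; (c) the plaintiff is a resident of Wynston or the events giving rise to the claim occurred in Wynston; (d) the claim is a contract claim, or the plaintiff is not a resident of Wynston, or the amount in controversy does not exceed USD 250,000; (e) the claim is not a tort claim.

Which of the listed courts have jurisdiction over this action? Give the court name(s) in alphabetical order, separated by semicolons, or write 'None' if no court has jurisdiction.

the Wynston Court of Common Pleas

The Holwick District Court:
  (a) The amount in controversy is 151,500 dollars, above the 150,000 dollars ceiling; the claim is a contract claim — every alternative fails. The proviso offers no rescue either, since the operative events occurred in Wynston, not Holwick. Condition not met.
  (b) The amount in controversy is USD 151,500, which meets the $75,000 floor, so this disjunct is met. Met.
  (c) No such written consent has been filed. The proviso offers no rescue either, since the operative events occurred in Wynston, not Holwick. Not met.
  (d) The contract was executed in Zefmont, not Holwick; no defendant is a corporation; the claim is a contract claim, not a property claim — none of the alternatives is met. Fails.
  → Not every requirement is met — no jurisdiction.
The Harkfield District Court:
  (a) The claim does not concern real property; the claim is a contract claim, not a consumer claim; no defendant is a corporation — every alternative fails. Condition not met.
  (b) The plaintiff resides in Holwick, which is not Zefmont, so one alternative holds. And the carve-out is inapplicable — the claim does not concern real property. Met.
  (c) No defendant is a corporation; no such written consent has been filed — every alternative fails. Not satisfied.
  (d) The amount in controversy is 151,500 dollars, within the USD 250,000 ceiling, so this disjunct is met. Satisfied.
  (e) The claim is a contract claim. Not satisfied.
  → The court lacks jurisdiction.
The Wynston Court of Common Pleas:
  (a) The amount in controversy is USD 151,500, within the USD 500,000 ceiling, which satisfies one of the alternatives. Met.
  (b) Cassian Jonquil resides in Wynston, which satisfies one of the alternatives. Met.
  (c) The operative events occurred in Wynston, so this disjunct is met. Condition met.
  (d) The claim is a contract claim — that alternative is enough. Met.
  (e) The claim is a contract claim, not a tort claim. Satisfied.
  → All conditions met; jurisdiction exists.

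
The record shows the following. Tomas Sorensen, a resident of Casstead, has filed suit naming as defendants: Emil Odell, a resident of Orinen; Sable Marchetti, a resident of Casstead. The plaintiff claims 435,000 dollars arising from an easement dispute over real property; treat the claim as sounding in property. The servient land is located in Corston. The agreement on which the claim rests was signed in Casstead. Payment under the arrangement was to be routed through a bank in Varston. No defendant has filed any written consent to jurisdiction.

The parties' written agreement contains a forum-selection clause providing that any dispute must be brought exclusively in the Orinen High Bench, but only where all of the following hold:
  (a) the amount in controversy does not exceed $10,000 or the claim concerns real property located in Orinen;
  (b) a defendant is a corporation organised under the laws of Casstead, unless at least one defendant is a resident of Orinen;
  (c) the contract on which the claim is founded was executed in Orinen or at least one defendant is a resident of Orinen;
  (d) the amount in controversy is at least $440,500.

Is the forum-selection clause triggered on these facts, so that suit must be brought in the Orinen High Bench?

No

The Orinen High Bench:
  (a) The amount in controversy is USD 435,000, above the $10,000 ceiling; the property lies in Corston, not Orinen — no alternative holds. Fails.
  (b) No defendant is a corporation. But Emil Odell resides in Orinen, and the 'unless' clause therefore excuses the requirement. Condition met.
  (c) Emil Odell resides in Orinen, so one alternative holds. Condition met.
  (d) The amount in controversy is USD 435,000, below the $440,500 floor. Not met.
  → Forum clause is not triggered.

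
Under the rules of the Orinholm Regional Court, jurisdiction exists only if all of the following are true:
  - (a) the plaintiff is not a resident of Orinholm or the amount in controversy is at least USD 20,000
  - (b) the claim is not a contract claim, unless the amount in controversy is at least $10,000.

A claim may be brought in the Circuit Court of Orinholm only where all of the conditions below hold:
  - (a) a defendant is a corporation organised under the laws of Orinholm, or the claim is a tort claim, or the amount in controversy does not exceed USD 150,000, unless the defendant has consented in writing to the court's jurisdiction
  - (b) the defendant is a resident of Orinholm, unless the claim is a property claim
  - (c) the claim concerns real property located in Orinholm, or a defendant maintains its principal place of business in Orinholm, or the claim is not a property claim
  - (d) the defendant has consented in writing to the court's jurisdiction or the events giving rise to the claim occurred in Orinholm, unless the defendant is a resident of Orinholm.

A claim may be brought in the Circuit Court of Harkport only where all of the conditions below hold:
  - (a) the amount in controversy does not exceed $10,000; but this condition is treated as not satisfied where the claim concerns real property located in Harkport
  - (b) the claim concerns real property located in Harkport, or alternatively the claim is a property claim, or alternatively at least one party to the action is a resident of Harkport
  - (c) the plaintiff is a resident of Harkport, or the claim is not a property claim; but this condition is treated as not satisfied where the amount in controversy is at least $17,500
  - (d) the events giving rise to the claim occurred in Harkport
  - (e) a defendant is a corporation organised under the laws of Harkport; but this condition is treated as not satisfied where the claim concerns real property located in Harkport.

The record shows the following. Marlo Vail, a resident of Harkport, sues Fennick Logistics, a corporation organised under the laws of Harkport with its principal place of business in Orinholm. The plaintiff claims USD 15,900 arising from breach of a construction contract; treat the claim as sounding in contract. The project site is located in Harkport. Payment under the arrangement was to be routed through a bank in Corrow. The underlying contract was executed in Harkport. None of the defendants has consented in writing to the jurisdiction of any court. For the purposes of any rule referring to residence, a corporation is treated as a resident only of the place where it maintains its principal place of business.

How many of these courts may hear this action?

2

The Orinholm Regional Court:
  (a) The plaintiff resides in Harkport, which is not Orinholm, so one alternative holds. Condition met.
  (b) The claim is a contract claim. However, the amount in controversy is USD 15,900, which meets the 10,000 dollars floor, so the 'unless' proviso supplies this condition. Condition met.
  → Jurisdiction lies.
The Circuit Court of Orinholm:
  (a) The amount in controversy is 15,900 dollars, within the 150,000 dollars ceiling, so one alternative holds. Condition met.
  (b) The defendant resides in Orinholm. Condition met.
  (c) Fennick Logistics has its principal place of business in Orinholm, so one alternative holds. Condition met.
  (d) No such written consent has been filed; the operative events occurred in Harkport, not Orinholm — no alternative holds. But the defendant resides in Orinholm, and the 'unless' clause therefore excuses the requirement. Condition met.
  → The court has jurisdiction.
The Circuit Court of Harkport:
  (a) The amount in controversy is 15,900 dollars, above the $10,000 ceiling. Condition not met.
  (b) Marlo Vail resides in Harkport, so one alternative holds. Met.
  (c) The plaintiff resides in Harkport — that alternative is enough. The exception is not triggered, since the amount in controversy is $15,900, below the $17,500 floor. Condition met.
  (d) The operative events occurred in Harkport. Satisfied.
  (e) Fennick Logistics is organised under the laws of Harkport. The carve-out does not apply: the claim does not concern real property. Condition met.
  → No jurisdiction.
Courts with jurisdiction: the Orinholm Regional Court, the Circuit Court of Orinholm — 2 in total.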